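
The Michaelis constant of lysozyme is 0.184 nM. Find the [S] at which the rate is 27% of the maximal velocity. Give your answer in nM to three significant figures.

v/Vmax = [S]/(Km+[S]) = 0.27, so [S] = Km·0.27/(1 − 0.27) = 0.184 × 0.3699.
[S] = 0.0681 nM.

0.0681 nM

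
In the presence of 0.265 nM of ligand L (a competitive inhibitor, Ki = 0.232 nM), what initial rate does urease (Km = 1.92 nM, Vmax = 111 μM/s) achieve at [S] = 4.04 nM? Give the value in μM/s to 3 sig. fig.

55.0 μM/s

With α = 1 + [I]/Ki = 1 + 0.265/0.232 = 2.142, the competitive rate law is v = Vmax[S] / (αKm + [S]).
v = 111×4.04 / (2.142×1.92 + 4.04) = 448.4/8.153 = 55.0 μM/s.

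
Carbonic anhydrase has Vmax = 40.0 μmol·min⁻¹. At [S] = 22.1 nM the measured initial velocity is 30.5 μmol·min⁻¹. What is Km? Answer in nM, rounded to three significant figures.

From v = Vmax[S]/(Km+[S]), Km = [S](Vmax − v)/v.
Km = 22.1 × (40.0 − 30.5) / 30.5 = 210.0/30.5 = 6.88 nM.

6.88 nM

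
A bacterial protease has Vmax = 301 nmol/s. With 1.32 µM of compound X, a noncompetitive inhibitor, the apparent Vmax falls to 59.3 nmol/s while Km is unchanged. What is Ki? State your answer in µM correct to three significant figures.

Noncompetitive: Vmax,app = Vmax/α with α = 1 + [I]/Ki.
α = Vmax/Vmax,app = 301/59.3 = 5.076.
Ki = [I]/(α − 1) = 1.32/4.076 = 0.324 µM.

0.324 µM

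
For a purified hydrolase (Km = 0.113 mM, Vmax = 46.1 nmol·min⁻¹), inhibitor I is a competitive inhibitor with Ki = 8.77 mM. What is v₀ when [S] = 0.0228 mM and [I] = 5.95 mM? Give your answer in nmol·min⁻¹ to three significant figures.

4.95 nmol·min⁻¹

With α = 1 + [I]/Ki = 1 + 5.95/8.77 = 1.678, the competitive rate law is v = Vmax[S] / (αKm + [S]).
v = 46.1×0.0228 / (1.678×0.113 + 0.0228) = 1.051/0.2125 = 4.95 nmol·min⁻¹.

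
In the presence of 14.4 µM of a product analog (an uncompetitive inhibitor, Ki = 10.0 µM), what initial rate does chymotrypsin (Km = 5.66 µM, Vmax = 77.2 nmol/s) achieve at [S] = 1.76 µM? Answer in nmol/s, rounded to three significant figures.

With α = 1 + [I]/Ki = 1 + 14.4/10.0 = 2.440, the uncompetitive rate law is v = (Vmax/α)·[S] / (Km/α + [S]).
v = (77.2/2.440)×1.76 / (5.66/2.440 + 1.76) = 55.69/4.080 = 13.6 nmol/s.

13.6 nmol/s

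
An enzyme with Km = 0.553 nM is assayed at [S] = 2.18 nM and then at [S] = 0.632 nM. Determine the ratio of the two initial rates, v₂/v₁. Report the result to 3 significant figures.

The fractional saturations are [S]/(Km+[S]) = 2.18/2.733 = 0.7977 and 0.632/1.185 = 0.5333.
v₂/v₁ is just their ratio: 0.5333/0.7977 = 0.669.

0.669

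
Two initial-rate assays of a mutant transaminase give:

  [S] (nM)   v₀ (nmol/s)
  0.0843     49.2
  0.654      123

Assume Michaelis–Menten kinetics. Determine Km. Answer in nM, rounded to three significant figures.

From v = Vmax[S]/(Km+[S]), each point gives Vmax = v(Km+[S])/[S].
Equating: 49.2(Km+0.0843)/0.0843 = 123(Km+0.654)/0.654.
583.6·Km + 49.2 = 188.1·Km + 123, so (583.6 − 188.1)·Km = 123 − 49.2.
Km = 73.80/395.6 = 0.187 nM; then Vmax = 49.2(0.187+0.0843)/0.0843 = 158 nmol/s.

0.187 nM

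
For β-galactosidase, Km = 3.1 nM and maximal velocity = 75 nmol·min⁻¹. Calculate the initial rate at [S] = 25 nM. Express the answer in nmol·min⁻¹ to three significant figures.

66.7 nmol·min⁻¹

[S]/(Km+[S]) = 25/28.10 = 0.8897, the fractional saturation.
v = 0.8897 × Vmax = 0.8897 × 75 = 66.7 nmol·min⁻¹.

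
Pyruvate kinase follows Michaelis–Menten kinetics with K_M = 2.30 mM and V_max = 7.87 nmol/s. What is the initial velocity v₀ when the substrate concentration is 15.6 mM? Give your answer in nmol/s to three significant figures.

6.86 nmol/s

v = Vmax·[S]/(Km + [S]) = 7.87 × 15.6 / (2.30 + 15.6)
  = 122.8 / 17.90 = 6.86 nmol/s.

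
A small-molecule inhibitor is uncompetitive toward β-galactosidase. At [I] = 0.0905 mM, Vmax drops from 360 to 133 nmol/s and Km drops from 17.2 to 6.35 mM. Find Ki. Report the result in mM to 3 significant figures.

0.0530 mM

Uncompetitive: Vmax,app = Vmax/α (and Km,app = Km/α) with α = 1 + [I]/Ki.
α = Vmax/Vmax,app = 360/133 = 2.707.
Since α = 1 + [I]/Ki, [I]/Ki = 2.707 − 1 = 1.707 and Ki = 0.0905/1.707 = 0.0530 mM.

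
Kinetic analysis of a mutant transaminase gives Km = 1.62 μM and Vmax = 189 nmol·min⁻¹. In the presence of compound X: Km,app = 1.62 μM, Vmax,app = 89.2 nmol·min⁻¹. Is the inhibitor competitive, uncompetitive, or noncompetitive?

Vmax decreases (189 → 89.2 nmol·min⁻¹) while Km is unchanged — pure noncompetitive inhibition.

noncompetitive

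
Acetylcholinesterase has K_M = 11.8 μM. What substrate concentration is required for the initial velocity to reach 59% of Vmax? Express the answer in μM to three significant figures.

v/Vmax = [S]/(Km+[S]) = 0.59, so [S] = Km·0.59/(1 − 0.59) = 11.8 × 1.439.
[S] = 17.0 μM.

17.0 μM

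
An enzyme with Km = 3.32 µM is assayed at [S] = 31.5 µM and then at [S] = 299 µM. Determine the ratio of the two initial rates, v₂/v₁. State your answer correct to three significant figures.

1.09

The fractional saturations are [S]/(Km+[S]) = 31.5/34.82 = 0.9047 and 299/302.3 = 0.9890.
v₂/v₁ is just their ratio: 0.9890/0.9047 = 1.09.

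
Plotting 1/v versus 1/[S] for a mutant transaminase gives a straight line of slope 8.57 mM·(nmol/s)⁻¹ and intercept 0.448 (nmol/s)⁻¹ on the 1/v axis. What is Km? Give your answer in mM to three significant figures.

19.1 mM

y-intercept = 1/Vmax ⇒ Vmax = 2.23 nmol/s; slope = Km/Vmax ⇒ Km = slope × Vmax.
Km = 8.57 × 2.23 = 19.1 mM.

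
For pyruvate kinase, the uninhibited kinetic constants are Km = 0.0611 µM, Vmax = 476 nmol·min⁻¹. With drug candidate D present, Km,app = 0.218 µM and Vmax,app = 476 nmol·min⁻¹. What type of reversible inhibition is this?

Km increases (0.0611 → 0.218 µM) while Vmax is unchanged — the hallmark of competitive inhibition.

competitive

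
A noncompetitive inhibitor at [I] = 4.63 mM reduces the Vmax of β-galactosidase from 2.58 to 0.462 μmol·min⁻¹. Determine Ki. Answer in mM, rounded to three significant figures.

1.01 mM

Noncompetitive: Vmax,app = Vmax/α with α = 1 + [I]/Ki.
α = Vmax/Vmax,app = 2.58/0.462 = 5.584.
Since α = 1 + [I]/Ki, [I]/Ki = 5.584 − 1 = 4.584 and Ki = 4.63/4.584 = 1.01 mM.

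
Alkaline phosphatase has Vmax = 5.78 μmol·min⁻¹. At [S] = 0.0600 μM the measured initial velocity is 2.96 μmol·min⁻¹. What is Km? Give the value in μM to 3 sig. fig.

0.0572 μM

v/Vmax = 2.96/5.78 = 0.5121 = [S]/(Km+[S]).
So Km + [S] = [S]/0.5121 = 0.1172 μM, giving Km = 0.1172 − 0.0600 = 0.0572 μM.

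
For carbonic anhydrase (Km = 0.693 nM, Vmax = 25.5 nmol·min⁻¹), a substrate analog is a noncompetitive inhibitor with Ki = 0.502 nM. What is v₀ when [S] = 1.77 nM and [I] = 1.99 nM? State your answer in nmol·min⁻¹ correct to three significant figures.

α = 1 + [I]/Ki = 1 + 1.99/0.502 = 4.964.
For a noncompetitive inhibitor, Vmax is reduced to Vmax/α while Km is unchanged: Km,app = 0.693 nM, Vmax,app = 5.14 nmol·min⁻¹.
v = Vmax,app·[S]/(Km,app + [S]) = 5.14 × 1.77/(0.693 + 1.77) = 3.69 nmol·min⁻¹.

3.69 nmol·min⁻¹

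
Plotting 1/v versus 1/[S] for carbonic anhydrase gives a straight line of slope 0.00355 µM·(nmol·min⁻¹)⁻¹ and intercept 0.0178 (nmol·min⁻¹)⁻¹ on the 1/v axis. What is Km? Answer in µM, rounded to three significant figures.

y-intercept = 1/Vmax ⇒ Vmax = 56.2 nmol·min⁻¹; slope = Km/Vmax ⇒ Km = slope × Vmax.
Km = 0.00355 × 56.2 = 0.199 µM.

0.199 µM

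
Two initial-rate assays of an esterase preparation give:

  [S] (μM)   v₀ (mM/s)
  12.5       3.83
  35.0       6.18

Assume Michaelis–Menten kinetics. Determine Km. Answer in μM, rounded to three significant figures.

In reciprocal form, 1/v = (Km/Vmax)·(1/[S]) + 1/Vmax. The two points give (1/[S], 1/v) = (0.08000, 0.2611) and (0.02857, 0.1618).
Slope = (0.2611 − 0.1618)/(0.08000 − 0.02857) = 1.931; intercept = 0.2611 − 1.931×0.08000 = 0.1067.
Vmax = 1/intercept = 9.38 mM/s; Km = slope × Vmax = 1.931 × 9.38 = 18.1 μM.

18.1 μM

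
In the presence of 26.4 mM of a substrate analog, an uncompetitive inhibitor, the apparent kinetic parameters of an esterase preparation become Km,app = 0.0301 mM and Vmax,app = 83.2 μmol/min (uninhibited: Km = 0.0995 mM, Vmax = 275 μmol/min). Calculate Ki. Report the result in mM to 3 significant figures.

Uncompetitive: Vmax,app = Vmax/α (and Km,app = Km/α) with α = 1 + [I]/Ki.
α = Vmax/Vmax,app = 275/83.2 = 3.305.
Ki = [I]/(α − 1) = 26.4/2.305 = 11.5 mM.

11.5 mM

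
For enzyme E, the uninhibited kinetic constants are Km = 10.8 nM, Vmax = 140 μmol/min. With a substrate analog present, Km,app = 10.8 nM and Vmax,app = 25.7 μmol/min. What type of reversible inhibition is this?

noncompetitive

Vmax decreases (140 → 25.7 μmol/min) while Km is unchanged — pure noncompetitive inhibition.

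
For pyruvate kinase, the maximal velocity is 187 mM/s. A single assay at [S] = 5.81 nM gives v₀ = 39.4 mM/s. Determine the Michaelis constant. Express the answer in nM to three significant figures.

From v = Vmax[S]/(Km+[S]), Km = [S](Vmax − v)/v.
Km = 5.81 × (187 − 39.4) / 39.4 = 857.6/39.4 = 21.8 nM.

21.8 nM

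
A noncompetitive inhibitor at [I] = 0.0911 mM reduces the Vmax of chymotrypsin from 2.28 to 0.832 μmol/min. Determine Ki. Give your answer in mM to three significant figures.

0.0523 mM

Noncompetitive: Vmax,app = Vmax/α with α = 1 + [I]/Ki.
α = Vmax/Vmax,app = 2.28/0.832 = 2.740.
Since α = 1 + [I]/Ki, [I]/Ki = 2.740 − 1 = 1.740 and Ki = 0.0911/1.740 = 0.0523 mM.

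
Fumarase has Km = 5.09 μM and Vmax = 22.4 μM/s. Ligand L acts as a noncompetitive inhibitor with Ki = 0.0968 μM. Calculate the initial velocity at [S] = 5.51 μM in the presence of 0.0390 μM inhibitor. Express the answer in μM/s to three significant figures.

With α = 1 + [I]/Ki = 1 + 0.0390/0.0968 = 1.403, the noncompetitive rate law is v = (Vmax/α)·[S] / (Km + [S]).
v = (22.4/1.403)×5.51 / (5.09 + 5.51) = 87.98/10.60 = 8.30 μM/s.

8.30 μM/s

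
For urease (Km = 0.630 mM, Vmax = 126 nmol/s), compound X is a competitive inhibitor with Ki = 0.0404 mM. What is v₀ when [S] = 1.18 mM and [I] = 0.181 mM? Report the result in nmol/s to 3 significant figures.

32.1 nmol/s

With α = 1 + [I]/Ki = 1 + 0.181/0.0404 = 5.480, the competitive rate law is v = Vmax[S] / (αKm + [S]).
v = 126×1.18 / (5.480×0.630 + 1.18) = 148.7/4.633 = 32.1 nmol/s.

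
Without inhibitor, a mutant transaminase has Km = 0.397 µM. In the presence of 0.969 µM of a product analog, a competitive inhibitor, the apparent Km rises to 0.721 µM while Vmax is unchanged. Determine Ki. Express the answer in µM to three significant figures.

1.19 µM

Competitive: Km,app = α·Km with α = 1 + [I]/Ki.
α = Km,app/Km = 0.721/0.397 = 1.816.
Since α = 1 + [I]/Ki, [I]/Ki = 1.816 − 1 = 0.8161 and Ki = 0.969/0.8161 = 1.19 µM.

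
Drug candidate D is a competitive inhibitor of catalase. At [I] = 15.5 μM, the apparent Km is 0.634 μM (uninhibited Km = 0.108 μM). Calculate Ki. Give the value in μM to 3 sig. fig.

3.18 μM

Competitive: Km,app = α·Km with α = 1 + [I]/Ki.
α = Km,app/Km = 0.634/0.108 = 5.870.
Since α = 1 + [I]/Ki, [I]/Ki = 5.870 − 1 = 4.870 and Ki = 15.5/4.870 = 3.18 μM.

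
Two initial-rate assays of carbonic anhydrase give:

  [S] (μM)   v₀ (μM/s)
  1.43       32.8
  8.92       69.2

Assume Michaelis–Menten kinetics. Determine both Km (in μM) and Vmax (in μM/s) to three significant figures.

Km = 2.40 μM; Vmax = 87.8 μM/s

In reciprocal form, 1/v = (Km/Vmax)·(1/[S]) + 1/Vmax. The two points give (1/[S], 1/v) = (0.6993, 0.03049) and (0.1121, 0.01445).
Slope = (0.03049 − 0.01445)/(0.6993 − 0.1121) = 0.02731; intercept = 0.03049 − 0.02731×0.6993 = 0.01139.
Vmax = 1/intercept = 87.8 μM/s; Km = slope × Vmax = 0.02731 × 87.8 = 2.40 μM.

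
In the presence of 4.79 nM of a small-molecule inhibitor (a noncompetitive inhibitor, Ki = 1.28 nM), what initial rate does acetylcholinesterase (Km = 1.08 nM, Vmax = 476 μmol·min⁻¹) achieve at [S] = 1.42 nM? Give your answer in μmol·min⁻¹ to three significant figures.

57.0 μmol·min⁻¹

α = 1 + [I]/Ki = 1 + 4.79/1.28 = 4.742.
For a noncompetitive inhibitor, Vmax is reduced to Vmax/α while Km is unchanged: Km,app = 1.08 nM, Vmax,app = 100 μmol·min⁻¹.
v = Vmax,app·[S]/(Km,app + [S]) = 100 × 1.42/(1.08 + 1.42) = 57.0 μmol·min⁻¹.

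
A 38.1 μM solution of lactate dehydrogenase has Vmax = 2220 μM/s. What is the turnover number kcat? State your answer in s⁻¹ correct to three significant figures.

58.3 s⁻¹

kcat = Vmax/[E]total = 2220 μM/s / 38.1 μM = 58.3 s⁻¹.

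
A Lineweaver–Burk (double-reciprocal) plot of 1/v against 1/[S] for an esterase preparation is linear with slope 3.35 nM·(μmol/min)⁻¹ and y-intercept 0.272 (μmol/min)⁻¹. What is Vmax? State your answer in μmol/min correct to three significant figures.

The y-intercept of a Lineweaver–Burk plot equals 1/Vmax, so Vmax = 1/0.272 = 3.68 μmol/min.

3.68 μmol/min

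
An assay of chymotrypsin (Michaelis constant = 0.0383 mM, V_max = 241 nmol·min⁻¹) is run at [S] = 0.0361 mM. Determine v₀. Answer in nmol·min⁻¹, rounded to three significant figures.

[S]/(Km+[S]) = 0.0361/0.07440 = 0.4852, the fractional saturation.
v = 0.4852 × Vmax = 0.4852 × 241 = 117 nmol·min⁻¹.

117 nmol·min⁻¹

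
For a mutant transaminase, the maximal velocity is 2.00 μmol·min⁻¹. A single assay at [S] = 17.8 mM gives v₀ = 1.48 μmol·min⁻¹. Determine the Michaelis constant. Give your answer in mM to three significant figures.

6.25 mM

v/Vmax = 1.48/2.00 = 0.7400 = [S]/(Km+[S]).
So Km + [S] = [S]/0.7400 = 24.05 mM, giving Km = 24.05 − 17.8 = 6.25 mM.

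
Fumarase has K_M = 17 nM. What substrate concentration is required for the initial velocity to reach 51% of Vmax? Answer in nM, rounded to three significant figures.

v/Vmax = [S]/(Km+[S]) = 0.51, so [S] = Km·0.51/(1 − 0.51) = 17 × 1.041.
[S] = 17.7 nM.

17.7 nM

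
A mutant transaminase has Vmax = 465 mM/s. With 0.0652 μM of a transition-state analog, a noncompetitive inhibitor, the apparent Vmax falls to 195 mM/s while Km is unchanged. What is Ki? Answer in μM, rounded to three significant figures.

Noncompetitive: Vmax,app = Vmax/α with α = 1 + [I]/Ki.
α = Vmax/Vmax,app = 465/195 = 2.385.
Ki = [I]/(α − 1) = 0.0652/1.385 = 0.0471 μM.

0.0471 μM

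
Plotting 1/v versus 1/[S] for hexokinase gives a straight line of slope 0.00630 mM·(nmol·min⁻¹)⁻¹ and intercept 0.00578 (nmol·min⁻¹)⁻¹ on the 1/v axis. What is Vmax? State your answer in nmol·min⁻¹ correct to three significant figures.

173 nmol·min⁻¹

The y-intercept of a Lineweaver–Burk plot equals 1/Vmax, so Vmax = 1/0.00578 = 173 nmol·min⁻¹.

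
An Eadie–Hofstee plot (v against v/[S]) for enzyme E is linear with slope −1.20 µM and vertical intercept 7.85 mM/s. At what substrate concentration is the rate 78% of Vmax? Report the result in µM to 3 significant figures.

The Eadie–Hofstee slope gives Km = 1.20 µM (slope = −Km).
v/Vmax = [S]/(Km+[S]) = 0.78 ⇒ [S] = Km·0.78/(1−0.78) = 1.20 × 3.545 = 4.25 µM.

4.25 µM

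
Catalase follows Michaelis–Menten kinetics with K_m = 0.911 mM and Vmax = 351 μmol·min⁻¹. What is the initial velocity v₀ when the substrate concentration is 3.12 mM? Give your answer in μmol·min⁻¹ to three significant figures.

272 μmol·min⁻¹

v = Vmax·[S]/(Km + [S]) = 351 × 3.12 / (0.911 + 3.12)
  = 1095 / 4.031 = 272 μmol·min⁻¹.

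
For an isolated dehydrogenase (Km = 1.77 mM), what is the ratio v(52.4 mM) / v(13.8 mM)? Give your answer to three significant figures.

The fractional saturations are [S]/(Km+[S]) = 13.8/15.57 = 0.8863 and 52.4/54.17 = 0.9673.
v₂/v₁ is just their ratio: 0.9673/0.8863 = 1.09.

1.09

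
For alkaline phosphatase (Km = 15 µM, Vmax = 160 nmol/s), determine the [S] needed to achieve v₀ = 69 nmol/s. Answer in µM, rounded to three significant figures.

The required fractional saturation is v/Vmax = 69/160 = 0.4312.
Then [S]/(Km+[S]) = 0.4312 ⇒ [S] = 15 × 0.4312/(1 − 0.4312) = 11.4 µM.

11.4 µM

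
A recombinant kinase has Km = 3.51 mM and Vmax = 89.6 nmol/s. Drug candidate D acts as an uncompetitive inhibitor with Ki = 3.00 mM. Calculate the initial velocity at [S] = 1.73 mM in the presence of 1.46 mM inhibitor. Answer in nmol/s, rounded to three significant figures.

25.5 nmol/s

α = 1 + [I]/Ki = 1 + 1.46/3.00 = 1.487.
For an uncompetitive inhibitor, both parameters are divided by α, giving Vmax/α and Km/α: Km,app = 2.36 mM, Vmax,app = 60.3 nmol/s.
v = Vmax,app·[S]/(Km,app + [S]) = 60.3 × 1.73/(2.36 + 1.73) = 25.5 nmol/s.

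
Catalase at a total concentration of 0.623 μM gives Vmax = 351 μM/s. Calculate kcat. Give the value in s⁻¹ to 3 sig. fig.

563 s⁻¹

kcat = Vmax/[E]total = 351 μM/s / 0.623 μM = 563 s⁻¹.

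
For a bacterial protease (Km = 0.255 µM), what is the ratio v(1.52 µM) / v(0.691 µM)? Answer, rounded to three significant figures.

The fractional saturations are [S]/(Km+[S]) = 0.691/0.9460 = 0.7304 and 1.52/1.775 = 0.8563.
v₂/v₁ is just their ratio: 0.8563/0.7304 = 1.17.

1.17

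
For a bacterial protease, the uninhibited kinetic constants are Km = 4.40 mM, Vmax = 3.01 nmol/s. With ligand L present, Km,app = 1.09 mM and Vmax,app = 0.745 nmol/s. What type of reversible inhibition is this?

Both Km and Vmax decrease by the same factor (~4.04-fold) — characteristic of uncompetitive inhibition.

uncompetitive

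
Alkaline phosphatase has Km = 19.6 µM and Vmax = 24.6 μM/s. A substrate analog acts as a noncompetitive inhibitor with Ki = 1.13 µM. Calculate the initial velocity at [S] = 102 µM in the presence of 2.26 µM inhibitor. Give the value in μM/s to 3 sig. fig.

α = 1 + [I]/Ki = 1 + 2.26/1.13 = 3.000.
For a noncompetitive inhibitor, Vmax is reduced to Vmax/α while Km is unchanged: Km,app = 19.6 µM, Vmax,app = 8.20 μM/s.
v = Vmax,app·[S]/(Km,app + [S]) = 8.20 × 102/(19.6 + 102) = 6.88 μM/s.

6.88 μM/s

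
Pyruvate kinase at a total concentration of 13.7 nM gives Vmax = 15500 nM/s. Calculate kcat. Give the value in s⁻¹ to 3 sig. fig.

kcat = Vmax/[E]total = 15500 nM/s / 13.7 nM = 1130 s⁻¹.

1130 s⁻¹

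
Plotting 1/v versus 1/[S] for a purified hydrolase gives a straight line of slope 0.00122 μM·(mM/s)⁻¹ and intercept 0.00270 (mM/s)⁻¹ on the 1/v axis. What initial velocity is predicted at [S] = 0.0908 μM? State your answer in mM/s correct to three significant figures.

The y-intercept is 1/Vmax, so Vmax = 1/0.00270 = 370 mM/s.
The slope is Km/Vmax, so Km = 0.00122 × 370 = 0.452 μM.
Then v = 370 × 0.0908/(0.452 + 0.0908) = 62.0 mM/s.

62.0 mM/s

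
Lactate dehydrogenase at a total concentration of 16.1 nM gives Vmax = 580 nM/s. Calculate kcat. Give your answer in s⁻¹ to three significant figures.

36.0 s⁻¹

kcat = Vmax/[E]total = 580 nM/s / 16.1 nM = 36.0 s⁻¹.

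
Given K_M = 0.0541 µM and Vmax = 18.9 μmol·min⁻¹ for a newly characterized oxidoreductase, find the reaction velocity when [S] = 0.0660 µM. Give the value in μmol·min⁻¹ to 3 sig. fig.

10.4 μmol·min⁻¹

v = Vmax·[S]/(Km + [S]) = 18.9 × 0.0660 / (0.0541 + 0.0660)
  = 1.247 / 0.1201 = 10.4 μmol·min⁻¹.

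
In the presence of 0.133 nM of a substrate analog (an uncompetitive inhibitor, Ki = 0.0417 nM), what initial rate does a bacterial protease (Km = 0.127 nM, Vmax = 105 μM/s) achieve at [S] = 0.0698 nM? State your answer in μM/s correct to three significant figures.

17.5 μM/s

With α = 1 + [I]/Ki = 1 + 0.133/0.0417 = 4.189, the uncompetitive rate law is v = (Vmax/α)·[S] / (Km/α + [S]).
v = (105/4.189)×0.0698 / (0.127/4.189 + 0.0698) = 1.749/0.1001 = 17.5 μM/s.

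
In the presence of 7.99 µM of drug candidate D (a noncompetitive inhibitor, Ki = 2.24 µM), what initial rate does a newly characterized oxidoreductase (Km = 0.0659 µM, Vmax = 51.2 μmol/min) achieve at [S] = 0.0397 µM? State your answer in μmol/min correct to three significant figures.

With α = 1 + [I]/Ki = 1 + 7.99/2.24 = 4.567, the noncompetitive rate law is v = (Vmax/α)·[S] / (Km + [S]).
v = (51.2/4.567)×0.0397 / (0.0659 + 0.0397) = 0.4451/0.1056 = 4.21 μmol/min.

4.21 μmol/min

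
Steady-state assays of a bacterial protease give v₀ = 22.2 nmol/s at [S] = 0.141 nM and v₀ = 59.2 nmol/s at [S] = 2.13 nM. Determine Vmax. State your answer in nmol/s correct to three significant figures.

In reciprocal form, 1/v = (Km/Vmax)·(1/[S]) + 1/Vmax. The two points give (1/[S], 1/v) = (7.092, 0.04505) and (0.4695, 0.01689).
Slope = (0.04505 − 0.01689)/(7.092 − 0.4695) = 0.004251; intercept = 0.04505 − 0.004251×7.092 = 0.01490.
Vmax = 1/intercept = 67.1 nmol/s; Km = slope × Vmax = 0.004251 × 67.1 = 0.285 nM.

67.1 nmol/s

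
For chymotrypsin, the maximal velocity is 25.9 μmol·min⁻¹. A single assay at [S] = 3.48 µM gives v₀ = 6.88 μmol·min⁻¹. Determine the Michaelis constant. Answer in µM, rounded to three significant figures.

9.62 µM

v/Vmax = 6.88/25.9 = 0.2656 = [S]/(Km+[S]).
So Km + [S] = [S]/0.2656 = 13.10 µM, giving Km = 13.10 − 3.48 = 9.62 µM.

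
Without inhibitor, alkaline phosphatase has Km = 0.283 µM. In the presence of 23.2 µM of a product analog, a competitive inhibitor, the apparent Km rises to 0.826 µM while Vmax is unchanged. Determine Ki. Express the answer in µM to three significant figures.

Competitive: Km,app = α·Km with α = 1 + [I]/Ki.
α = Km,app/Km = 0.826/0.283 = 2.919.
Ki = [I]/(α − 1) = 23.2/1.919 = 12.1 µM.

12.1 µM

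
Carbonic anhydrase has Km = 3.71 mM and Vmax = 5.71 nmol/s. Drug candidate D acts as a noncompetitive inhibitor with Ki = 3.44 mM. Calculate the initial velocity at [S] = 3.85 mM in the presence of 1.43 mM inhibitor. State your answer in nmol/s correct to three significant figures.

α = 1 + [I]/Ki = 1 + 1.43/3.44 = 1.416.
For a noncompetitive inhibitor, Vmax is reduced to Vmax/α while Km is unchanged: Km,app = 3.71 mM, Vmax,app = 4.03 nmol/s.
v = Vmax,app·[S]/(Km,app + [S]) = 4.03 × 3.85/(3.71 + 3.85) = 2.05 nmol/s.

2.05 nmol/s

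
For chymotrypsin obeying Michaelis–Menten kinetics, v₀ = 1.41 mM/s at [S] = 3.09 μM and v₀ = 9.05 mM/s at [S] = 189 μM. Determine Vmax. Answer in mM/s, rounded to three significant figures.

In reciprocal form, 1/v = (Km/Vmax)·(1/[S]) + 1/Vmax. The two points give (1/[S], 1/v) = (0.3236, 0.7092) and (0.005291, 0.1105).
Slope = (0.7092 − 0.1105)/(0.3236 − 0.005291) = 1.881; intercept = 0.7092 − 1.881×0.3236 = 0.1005.
Vmax = 1/intercept = 9.95 mM/s; Km = slope × Vmax = 1.881 × 9.95 = 18.7 μM.

9.95 mM/s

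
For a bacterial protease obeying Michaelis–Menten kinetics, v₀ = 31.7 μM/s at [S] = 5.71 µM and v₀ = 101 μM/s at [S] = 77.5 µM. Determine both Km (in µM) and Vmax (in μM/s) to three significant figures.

In reciprocal form, 1/v = (Km/Vmax)·(1/[S]) + 1/Vmax. The two points give (1/[S], 1/v) = (0.1751, 0.03155) and (0.01290, 0.009901).
Slope = (0.03155 − 0.009901)/(0.1751 − 0.01290) = 0.1334; intercept = 0.03155 − 0.1334×0.1751 = 0.008179.
Vmax = 1/intercept = 122 μM/s; Km = slope × Vmax = 0.1334 × 122 = 16.3 µM.

Km = 16.3 µM; Vmax = 122 μM/s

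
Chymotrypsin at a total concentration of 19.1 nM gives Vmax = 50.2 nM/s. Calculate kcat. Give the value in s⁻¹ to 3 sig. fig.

2.63 s⁻¹

kcat = Vmax/[E]total = 50.2 nM/s / 19.1 nM = 2.63 s⁻¹.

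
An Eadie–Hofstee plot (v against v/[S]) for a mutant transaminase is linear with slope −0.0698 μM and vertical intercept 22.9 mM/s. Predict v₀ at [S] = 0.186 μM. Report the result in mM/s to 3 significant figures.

In the Eadie–Hofstee form v = Vmax − Km·(v/[S]), the slope is −Km and the intercept is Vmax, so Km = 0.0698 μM and Vmax = 22.9 mM/s.
v = 22.9 × 0.186/(0.0698 + 0.186) = 16.7 mM/s.

16.7 mM/s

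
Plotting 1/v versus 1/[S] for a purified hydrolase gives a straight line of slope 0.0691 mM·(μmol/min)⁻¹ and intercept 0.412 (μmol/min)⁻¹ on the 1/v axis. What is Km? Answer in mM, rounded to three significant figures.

y-intercept = 1/Vmax ⇒ Vmax = 2.43 μmol/min; slope = Km/Vmax ⇒ Km = slope × Vmax.
Km = 0.0691 × 2.43 = 0.168 mM.

0.168 mM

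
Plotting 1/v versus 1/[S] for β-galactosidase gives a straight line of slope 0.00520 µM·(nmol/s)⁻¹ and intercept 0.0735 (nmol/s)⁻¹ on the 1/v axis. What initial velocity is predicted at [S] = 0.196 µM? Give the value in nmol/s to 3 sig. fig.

The y-intercept is 1/Vmax, so Vmax = 1/0.0735 = 13.6 nmol/s.
The slope is Km/Vmax, so Km = 0.00520 × 13.6 = 0.0707 µM.
Then v = 13.6 × 0.196/(0.0707 + 0.196) = 10.0 nmol/s.

10.0 nmol/s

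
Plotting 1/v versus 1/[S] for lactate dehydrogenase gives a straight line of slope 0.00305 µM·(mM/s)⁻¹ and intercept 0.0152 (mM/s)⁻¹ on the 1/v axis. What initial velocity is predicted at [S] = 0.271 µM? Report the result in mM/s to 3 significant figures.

The y-intercept is 1/Vmax, so Vmax = 1/0.0152 = 65.8 mM/s.
The slope is Km/Vmax, so Km = 0.00305 × 65.8 = 0.201 µM.
Then v = 65.8 × 0.271/(0.201 + 0.271) = 37.8 mM/s.

37.8 mM/s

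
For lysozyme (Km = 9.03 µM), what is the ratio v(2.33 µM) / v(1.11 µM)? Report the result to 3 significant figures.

Since Vmax cancels, v₂/v₁ = [S]₂(Km+[S]₁) / [S]₁(Km+[S]₂).
= 2.33×(9.03+1.11) / (1.11×(9.03+2.33)) = 23.63/12.61 = 1.87.

1.87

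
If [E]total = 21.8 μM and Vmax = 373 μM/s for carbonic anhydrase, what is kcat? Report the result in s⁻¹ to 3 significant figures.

17.1 s⁻¹

kcat = Vmax/[E]total = 373 μM/s / 21.8 μM = 17.1 s⁻¹.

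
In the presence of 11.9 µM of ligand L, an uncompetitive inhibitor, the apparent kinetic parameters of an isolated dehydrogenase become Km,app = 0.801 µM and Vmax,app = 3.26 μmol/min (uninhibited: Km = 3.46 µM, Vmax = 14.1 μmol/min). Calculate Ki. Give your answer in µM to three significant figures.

Uncompetitive: Vmax,app = Vmax/α (and Km,app = Km/α) with α = 1 + [I]/Ki.
α = Vmax/Vmax,app = 14.1/3.26 = 4.325.
Since α = 1 + [I]/Ki, [I]/Ki = 4.325 − 1 = 3.325 and Ki = 11.9/3.325 = 3.58 µM.

3.58 µM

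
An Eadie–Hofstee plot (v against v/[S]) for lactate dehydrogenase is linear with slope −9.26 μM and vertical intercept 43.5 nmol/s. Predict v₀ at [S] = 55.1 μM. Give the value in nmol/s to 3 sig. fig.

37.2 nmol/s

In the Eadie–Hofstee form v = Vmax − Km·(v/[S]), the slope is −Km and the intercept is Vmax, so Km = 9.26 μM and Vmax = 43.5 nmol/s.
v = 43.5 × 55.1/(9.26 + 55.1) = 37.2 nmol/s.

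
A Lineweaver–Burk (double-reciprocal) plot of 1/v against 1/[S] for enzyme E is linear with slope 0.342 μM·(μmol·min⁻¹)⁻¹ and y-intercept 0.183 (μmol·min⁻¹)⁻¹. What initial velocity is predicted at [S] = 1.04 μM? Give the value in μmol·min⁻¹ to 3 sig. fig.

1.95 μmol·min⁻¹

The y-intercept is 1/Vmax, so Vmax = 1/0.183 = 5.46 μmol·min⁻¹.
The slope is Km/Vmax, so Km = 0.342 × 5.46 = 1.87 μM.
Then v = 5.46 × 1.04/(1.87 + 1.04) = 1.95 μmol·min⁻¹.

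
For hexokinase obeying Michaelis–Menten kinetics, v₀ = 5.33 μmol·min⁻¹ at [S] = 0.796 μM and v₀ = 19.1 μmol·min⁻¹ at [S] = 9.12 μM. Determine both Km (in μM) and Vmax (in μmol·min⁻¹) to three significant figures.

Km = 2.99 μM; Vmax = 25.4 μmol·min⁻¹

From v = Vmax[S]/(Km+[S]), each point gives Vmax = v(Km+[S])/[S].
Equating: 5.33(Km+0.796)/0.796 = 19.1(Km+9.12)/9.12.
6.696·Km + 5.33 = 2.094·Km + 19.1, so (6.696 − 2.094)·Km = 19.1 − 5.33.
Km = 13.77/4.602 = 2.99 μM; then Vmax = 5.33(2.99+0.796)/0.796 = 25.4 μmol·min⁻¹.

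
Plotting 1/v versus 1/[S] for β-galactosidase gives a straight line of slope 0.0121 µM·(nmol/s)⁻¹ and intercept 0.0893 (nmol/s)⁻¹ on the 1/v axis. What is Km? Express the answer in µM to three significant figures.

0.135 µM

y-intercept = 1/Vmax ⇒ Vmax = 11.2 nmol/s; slope = Km/Vmax ⇒ Km = slope × Vmax.
Km = 0.0121 × 11.2 = 0.135 µM.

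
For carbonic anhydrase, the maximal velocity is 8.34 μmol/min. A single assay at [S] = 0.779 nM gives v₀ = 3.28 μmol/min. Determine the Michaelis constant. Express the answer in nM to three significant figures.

v/Vmax = 3.28/8.34 = 0.3933 = [S]/(Km+[S]).
So Km + [S] = [S]/0.3933 = 1.981 nM, giving Km = 1.981 − 0.779 = 1.20 nM.

1.20 nM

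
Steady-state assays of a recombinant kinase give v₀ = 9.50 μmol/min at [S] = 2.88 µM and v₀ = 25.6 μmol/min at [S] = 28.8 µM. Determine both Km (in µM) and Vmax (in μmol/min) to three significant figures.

Km = 6.68 µM; Vmax = 31.5 μmol/min

From v = Vmax[S]/(Km+[S]), each point gives Vmax = v(Km+[S])/[S].
Equating: 9.50(Km+2.88)/2.88 = 25.6(Km+28.8)/28.8.
3.299·Km + 9.50 = 0.8889·Km + 25.6, so (3.299 − 0.8889)·Km = 25.6 − 9.50.
Km = 16.10/2.410 = 6.68 µM; then Vmax = 9.50(6.68+2.88)/2.88 = 31.5 μmol/min.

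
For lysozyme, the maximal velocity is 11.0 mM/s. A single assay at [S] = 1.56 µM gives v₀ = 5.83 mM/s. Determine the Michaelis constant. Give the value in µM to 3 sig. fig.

1.38 µM

From v = Vmax[S]/(Km+[S]), Km = [S](Vmax − v)/v.
Km = 1.56 × (11.0 − 5.83) / 5.83 = 8.065/5.83 = 1.38 µM.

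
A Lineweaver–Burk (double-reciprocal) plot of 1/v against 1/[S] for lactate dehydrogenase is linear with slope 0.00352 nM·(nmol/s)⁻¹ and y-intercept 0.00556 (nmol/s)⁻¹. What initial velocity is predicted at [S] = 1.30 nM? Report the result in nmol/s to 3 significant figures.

121 nmol/s

The y-intercept is 1/Vmax, so Vmax = 1/0.00556 = 180 nmol/s.
The slope is Km/Vmax, so Km = 0.00352 × 180 = 0.633 nM.
Then v = 180 × 1.30/(0.633 + 1.30) = 121 nmol/s.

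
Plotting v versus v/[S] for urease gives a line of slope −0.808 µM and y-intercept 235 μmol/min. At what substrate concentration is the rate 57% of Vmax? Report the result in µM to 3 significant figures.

1.07 µM

The Eadie–Hofstee slope gives Km = 0.808 µM (slope = −Km).
v/Vmax = [S]/(Km+[S]) = 0.57 ⇒ [S] = Km·0.57/(1−0.57) = 0.808 × 1.326 = 1.07 µM.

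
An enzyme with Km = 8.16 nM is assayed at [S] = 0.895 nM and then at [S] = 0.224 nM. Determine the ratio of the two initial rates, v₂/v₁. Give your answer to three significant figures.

The fractional saturations are [S]/(Km+[S]) = 0.895/9.055 = 0.09884 and 0.224/8.384 = 0.02672.
v₂/v₁ is just their ratio: 0.02672/0.09884 = 0.270.

0.270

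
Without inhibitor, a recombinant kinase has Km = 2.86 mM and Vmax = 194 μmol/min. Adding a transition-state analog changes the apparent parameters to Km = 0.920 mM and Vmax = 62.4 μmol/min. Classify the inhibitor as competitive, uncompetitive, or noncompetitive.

uncompetitive

Both Km and Vmax decrease by the same factor (~3.11-fold) — characteristic of uncompetitive inhibition.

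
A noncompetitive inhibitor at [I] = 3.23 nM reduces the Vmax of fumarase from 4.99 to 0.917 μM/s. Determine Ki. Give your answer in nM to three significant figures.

Noncompetitive: Vmax,app = Vmax/α with α = 1 + [I]/Ki.
α = Vmax/Vmax,app = 4.99/0.917 = 5.442.
Since α = 1 + [I]/Ki, [I]/Ki = 5.442 − 1 = 4.442 and Ki = 3.23/4.442 = 0.727 nM.

0.727 nM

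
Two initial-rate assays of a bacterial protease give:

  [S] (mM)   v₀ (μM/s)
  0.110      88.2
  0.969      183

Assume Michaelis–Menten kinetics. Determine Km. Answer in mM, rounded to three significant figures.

From v = Vmax[S]/(Km+[S]), each point gives Vmax = v(Km+[S])/[S].
Equating: 88.2(Km+0.110)/0.110 = 183(Km+0.969)/0.969.
801.8·Km + 88.2 = 188.9·Km + 183, so (801.8 − 188.9)·Km = 183 − 88.2.
Km = 94.80/613.0 = 0.155 mM; then Vmax = 88.2(0.155+0.110)/0.110 = 212 μM/s.

0.155 mM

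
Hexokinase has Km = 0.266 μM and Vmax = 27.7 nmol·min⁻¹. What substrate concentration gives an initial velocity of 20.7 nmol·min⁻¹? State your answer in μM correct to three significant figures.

The required fractional saturation is v/Vmax = 20.7/27.7 = 0.7473.
Then [S]/(Km+[S]) = 0.7473 ⇒ [S] = 0.266 × 0.7473/(1 − 0.7473) = 0.787 μM.

0.787 μM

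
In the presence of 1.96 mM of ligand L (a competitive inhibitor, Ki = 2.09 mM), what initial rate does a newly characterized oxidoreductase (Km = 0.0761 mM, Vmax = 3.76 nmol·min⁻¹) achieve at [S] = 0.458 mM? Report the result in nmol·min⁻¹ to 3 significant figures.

α = 1 + [I]/Ki = 1 + 1.96/2.09 = 1.938.
For a competitive inhibitor, Vmax is unchanged and the apparent Km becomes α·Km: Km,app = 0.147 mM, Vmax,app = 3.76 nmol·min⁻¹.
v = Vmax,app·[S]/(Km,app + [S]) = 3.76 × 0.458/(0.147 + 0.458) = 2.84 nmol·min⁻¹.

2.84 nmol·min⁻¹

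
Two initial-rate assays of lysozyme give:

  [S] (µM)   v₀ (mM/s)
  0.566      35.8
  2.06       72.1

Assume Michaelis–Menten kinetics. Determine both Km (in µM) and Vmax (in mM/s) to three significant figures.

From v = Vmax[S]/(Km+[S]), each point gives Vmax = v(Km+[S])/[S].
Equating: 35.8(Km+0.566)/0.566 = 72.1(Km+2.06)/2.06.
63.25·Km + 35.8 = 35.00·Km + 72.1, so (63.25 − 35.00)·Km = 72.1 − 35.8.
Km = 36.30/28.25 = 1.28 µM; then Vmax = 35.8(1.28+0.566)/0.566 = 117 mM/s.

Km = 1.28 µM; Vmax = 117 mM/s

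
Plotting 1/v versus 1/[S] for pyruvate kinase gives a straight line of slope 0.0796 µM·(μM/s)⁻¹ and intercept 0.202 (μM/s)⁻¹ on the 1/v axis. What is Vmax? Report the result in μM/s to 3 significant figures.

The y-intercept of a Lineweaver–Burk plot equals 1/Vmax, so Vmax = 1/0.202 = 4.95 μM/s.

4.95 μM/s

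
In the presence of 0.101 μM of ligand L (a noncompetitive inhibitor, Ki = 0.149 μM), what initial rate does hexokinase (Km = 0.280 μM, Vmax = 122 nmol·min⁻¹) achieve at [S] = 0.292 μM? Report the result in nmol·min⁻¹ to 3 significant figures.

With α = 1 + [I]/Ki = 1 + 0.101/0.149 = 1.678, the noncompetitive rate law is v = (Vmax/α)·[S] / (Km + [S]).
v = (122/1.678)×0.292 / (0.280 + 0.292) = 21.23/0.5720 = 37.1 nmol·min⁻¹.

37.1 nmol·min⁻¹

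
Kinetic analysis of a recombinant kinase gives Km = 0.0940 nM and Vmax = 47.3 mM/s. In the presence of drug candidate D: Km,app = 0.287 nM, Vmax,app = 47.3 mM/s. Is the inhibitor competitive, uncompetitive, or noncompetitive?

Km increases (0.0940 → 0.287 nM) while Vmax is unchanged — the hallmark of competitive inhibition.

competitive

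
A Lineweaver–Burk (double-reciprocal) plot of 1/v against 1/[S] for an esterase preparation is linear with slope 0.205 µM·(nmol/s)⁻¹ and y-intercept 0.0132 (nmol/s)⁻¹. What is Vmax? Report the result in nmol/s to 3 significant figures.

The y-intercept of a Lineweaver–Burk plot equals 1/Vmax, so Vmax = 1/0.0132 = 75.8 nmol/s.

75.8 nmol/s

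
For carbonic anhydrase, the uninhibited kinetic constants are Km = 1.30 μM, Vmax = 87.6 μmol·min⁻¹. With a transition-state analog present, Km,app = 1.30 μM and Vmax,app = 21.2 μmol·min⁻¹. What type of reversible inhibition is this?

Vmax decreases (87.6 → 21.2 μmol·min⁻¹) while Km is unchanged — pure noncompetitive inhibition.

noncompetitive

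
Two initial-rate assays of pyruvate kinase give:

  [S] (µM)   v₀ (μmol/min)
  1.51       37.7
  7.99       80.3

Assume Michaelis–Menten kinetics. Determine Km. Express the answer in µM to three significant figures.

2.86 µM

In reciprocal form, 1/v = (Km/Vmax)·(1/[S]) + 1/Vmax. The two points give (1/[S], 1/v) = (0.6623, 0.02653) and (0.1252, 0.01245).
Slope = (0.02653 − 0.01245)/(0.6623 − 0.1252) = 0.02620; intercept = 0.02653 − 0.02620×0.6623 = 0.009174.
Vmax = 1/intercept = 109 μmol/min; Km = slope × Vmax = 0.02620 × 109 = 2.86 µM.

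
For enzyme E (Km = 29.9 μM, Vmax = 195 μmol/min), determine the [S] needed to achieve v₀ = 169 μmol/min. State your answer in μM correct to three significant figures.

The required fractional saturation is v/Vmax = 169/195 = 0.8667.
Then [S]/(Km+[S]) = 0.8667 ⇒ [S] = 29.9 × 0.8667/(1 − 0.8667) = 194 μM.

194 μM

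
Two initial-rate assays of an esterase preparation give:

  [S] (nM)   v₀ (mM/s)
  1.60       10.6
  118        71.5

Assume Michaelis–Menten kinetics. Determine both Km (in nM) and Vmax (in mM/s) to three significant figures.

Km = 10.1 nM; Vmax = 77.6 mM/s

In reciprocal form, 1/v = (Km/Vmax)·(1/[S]) + 1/Vmax. The two points give (1/[S], 1/v) = (0.6250, 0.09434) and (0.008475, 0.01399).
Slope = (0.09434 − 0.01399)/(0.6250 − 0.008475) = 0.1303; intercept = 0.09434 − 0.1303×0.6250 = 0.01288.
Vmax = 1/intercept = 77.6 mM/s; Km = slope × Vmax = 0.1303 × 77.6 = 10.1 nM.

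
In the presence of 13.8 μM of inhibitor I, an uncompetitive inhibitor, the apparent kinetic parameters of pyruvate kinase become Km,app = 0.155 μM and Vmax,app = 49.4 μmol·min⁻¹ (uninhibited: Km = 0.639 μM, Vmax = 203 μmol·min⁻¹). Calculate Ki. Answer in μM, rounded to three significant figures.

Uncompetitive: Vmax,app = Vmax/α (and Km,app = Km/α) with α = 1 + [I]/Ki.
α = Vmax/Vmax,app = 203/49.4 = 4.109.
Ki = [I]/(α − 1) = 13.8/3.109 = 4.44 μM.

4.44 μM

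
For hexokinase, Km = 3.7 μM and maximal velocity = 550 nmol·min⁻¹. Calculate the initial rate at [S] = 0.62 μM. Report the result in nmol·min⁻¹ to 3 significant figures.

v = Vmax·[S]/(Km + [S]) = 550 × 0.62 / (3.7 + 0.62)
  = 341.0 / 4.320 = 78.9 nmol·min⁻¹.

78.9 nmol·min⁻¹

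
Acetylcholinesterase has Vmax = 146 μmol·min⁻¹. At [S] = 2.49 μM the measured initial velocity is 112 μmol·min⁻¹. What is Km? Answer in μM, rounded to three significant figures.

0.756 μM

v/Vmax = 112/146 = 0.7671 = [S]/(Km+[S]).
So Km + [S] = [S]/0.7671 = 3.246 μM, giving Km = 3.246 − 2.49 = 0.756 μM.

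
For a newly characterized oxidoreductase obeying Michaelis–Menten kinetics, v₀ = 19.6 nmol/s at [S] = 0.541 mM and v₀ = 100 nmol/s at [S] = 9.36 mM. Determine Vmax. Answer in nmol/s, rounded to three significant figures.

134 nmol/s

In reciprocal form, 1/v = (Km/Vmax)·(1/[S]) + 1/Vmax. The two points give (1/[S], 1/v) = (1.848, 0.05102) and (0.1068, 0.01000).
Slope = (0.05102 − 0.01000)/(1.848 − 0.1068) = 0.02355; intercept = 0.05102 − 0.02355×1.848 = 0.007484.
Vmax = 1/intercept = 134 nmol/s; Km = slope × Vmax = 0.02355 × 134 = 3.15 mM.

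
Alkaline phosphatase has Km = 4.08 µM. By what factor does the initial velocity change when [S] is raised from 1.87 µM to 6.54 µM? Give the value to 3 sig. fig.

1.96

Since Vmax cancels, v₂/v₁ = [S]₂(Km+[S]₁) / [S]₁(Km+[S]₂).
= 6.54×(4.08+1.87) / (1.87×(4.08+6.54)) = 38.91/19.86 = 1.96.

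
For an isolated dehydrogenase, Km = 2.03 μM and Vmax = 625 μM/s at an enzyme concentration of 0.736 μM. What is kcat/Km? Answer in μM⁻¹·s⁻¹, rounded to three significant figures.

418 μM⁻¹·s⁻¹

kcat = Vmax/[E]total = 625/0.736 = 849 s⁻¹.
kcat/Km = 849/2.03 = 418 μM⁻¹·s⁻¹.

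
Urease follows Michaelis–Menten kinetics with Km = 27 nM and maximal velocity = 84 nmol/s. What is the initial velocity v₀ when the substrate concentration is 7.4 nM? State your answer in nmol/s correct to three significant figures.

v = Vmax·[S]/(Km + [S]) = 84 × 7.4 / (27 + 7.4)
  = 621.6 / 34.40 = 18.1 nmol/s.

18.1 nmol/s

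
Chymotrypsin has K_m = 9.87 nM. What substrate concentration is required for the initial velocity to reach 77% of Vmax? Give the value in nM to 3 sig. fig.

v/Vmax = [S]/(Km+[S]) = 0.77, so [S] = Km·0.77/(1 − 0.77) = 9.87 × 3.348.
[S] = 33.0 nM.

33.0 nM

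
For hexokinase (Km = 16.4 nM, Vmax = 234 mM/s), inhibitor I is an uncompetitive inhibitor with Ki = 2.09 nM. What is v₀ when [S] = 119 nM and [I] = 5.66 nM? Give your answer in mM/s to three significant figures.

With α = 1 + [I]/Ki = 1 + 5.66/2.09 = 3.708, the uncompetitive rate law is v = (Vmax/α)·[S] / (Km/α + [S]).
v = (234/3.708)×119 / (16.4/3.708 + 119) = 7509/123.4 = 60.8 mM/s.

60.8 mM/s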